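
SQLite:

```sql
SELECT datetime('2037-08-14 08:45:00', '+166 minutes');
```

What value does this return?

166 minutes = 2h 46m; +166 minutes from 2037-08-14 08:45:00 is 2037-08-14 11:31:00.

2037-08-14 11:31:00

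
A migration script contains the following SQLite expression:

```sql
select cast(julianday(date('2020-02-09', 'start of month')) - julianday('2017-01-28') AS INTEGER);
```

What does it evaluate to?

`start of month` rewinds 2020-02-09 to 2020-02-01.
3 days remain in January 2017 after the 28th (31 − 28).
Full months from February 2017 through January 2020 contribute their day counts.
Then 1 day into February 2020.
Total: 3 + 28 + 31 + 30 + 31 + 30 + 31 + 31 + 30 + 31 + 30 + 31 + 31 + 28 + 31 + 30 + 31 + 30 + 31 + 31 + 30 + 31 + 30 + 31 + 31 + 28 + 31 + 30 + 31 + 30 + 31 + 31 + 30 + 31 + 30 + 31 + 31 + 1 = 1099.

1099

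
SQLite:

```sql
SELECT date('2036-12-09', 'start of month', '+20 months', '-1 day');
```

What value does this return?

2038-07-31

`start of month` rewinds 2036-12-09 to 2036-12-01.
Adding +20 months to 2036-12-01 gives 2038-08-01.
Going back 1 day from 2038-08-01 reaches 2038-07-31 (last day of July, 31 days).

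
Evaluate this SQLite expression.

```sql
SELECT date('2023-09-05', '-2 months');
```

2023-07-05

Adding -2 months to 2023-09-05 gives 2023-07-05.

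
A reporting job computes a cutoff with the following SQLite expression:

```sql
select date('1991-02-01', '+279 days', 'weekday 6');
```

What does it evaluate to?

Applying '+279 days' to 1991-02-01: counting 279 days forward gives 1991-11-07.
`weekday 6` advances to the next Saturday; 1991-11-07 is a Thursday, so it moves forward to 1991-11-09.

1991-11-09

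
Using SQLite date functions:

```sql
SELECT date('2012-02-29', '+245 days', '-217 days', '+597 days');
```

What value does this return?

Applying '+245 days' to 2012-02-29: counting 245 days forward gives 2012-10-31.
Applying '-217 days' to 2012-10-31: counting 217 days back gives 2012-03-28.
Applying '+597 days' to 2012-03-28: counting 597 days forward gives 2013-11-15.

2013-11-15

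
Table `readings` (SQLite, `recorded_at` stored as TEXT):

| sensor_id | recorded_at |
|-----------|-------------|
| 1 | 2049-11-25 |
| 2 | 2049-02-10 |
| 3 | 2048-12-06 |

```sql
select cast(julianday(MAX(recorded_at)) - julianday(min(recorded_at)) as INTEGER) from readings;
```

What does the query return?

354

MIN = 2048-12-06, MAX = 2049-11-25.
25 days remain in December 2048 after the 6th (31 − 6).
Full months from January 2049 through October 2049 contribute their day counts.
Then 25 days into November 2049.
Total: 25 + 31 + 28 + 31 + 30 + 31 + 30 + 31 + 31 + 30 + 31 + 25 = 354.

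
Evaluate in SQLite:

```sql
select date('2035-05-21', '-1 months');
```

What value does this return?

Adding -1 month to 2035-05-21 gives 2035-04-21.

2035-04-21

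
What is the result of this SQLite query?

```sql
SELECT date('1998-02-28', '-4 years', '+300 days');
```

1994-12-25

Adding -4 years to 1998-02-28 gives 1994-02-28.
Applying '+300 days' to 1994-02-28: counting 300 days forward gives 1994-12-25.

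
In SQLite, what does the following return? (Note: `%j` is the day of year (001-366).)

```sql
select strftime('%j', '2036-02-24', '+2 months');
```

115

First apply '+2 months': 2036-02-24 → 2036-04-24.
Day-of-year for 2036-04-24: days since 2036-01-01 inclusive = 115, zero-padded to 115.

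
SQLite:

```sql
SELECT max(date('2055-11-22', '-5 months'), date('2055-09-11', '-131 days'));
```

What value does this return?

2055-06-22

date('2055-11-22', '-5 months') → 2055-06-22.
date('2055-09-11', '-131 days') → 2055-05-03.
Later of the two is 2055-06-22.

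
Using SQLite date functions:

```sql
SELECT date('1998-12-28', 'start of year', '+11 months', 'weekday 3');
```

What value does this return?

1998-12-02

`start of year` rewinds 1998-12-28 to 1998-01-01.
Adding +11 months to 1998-01-01 gives 1998-12-01.
`weekday 3` advances to the next Wednesday; 1998-12-01 is a Tuesday, so it moves forward to 1998-12-02.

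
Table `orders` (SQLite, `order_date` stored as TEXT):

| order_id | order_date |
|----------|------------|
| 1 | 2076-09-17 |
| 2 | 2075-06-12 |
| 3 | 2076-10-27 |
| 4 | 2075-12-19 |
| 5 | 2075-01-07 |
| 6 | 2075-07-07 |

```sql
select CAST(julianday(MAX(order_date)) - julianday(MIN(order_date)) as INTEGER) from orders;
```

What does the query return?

MIN = 2075-01-07, MAX = 2076-10-27.
24 days remain in January 2075 after the 7th (31 − 7).
Full months from February 2075 through September 2076 contribute their day counts.
Then 27 days into October 2076.
Total: 24 + 28 + 31 + 30 + 31 + 30 + 31 + 31 + 30 + 31 + 30 + 31 + 31 + 29 + 31 + 30 + 31 + 30 + 31 + 31 + 30 + 27 = 659.

659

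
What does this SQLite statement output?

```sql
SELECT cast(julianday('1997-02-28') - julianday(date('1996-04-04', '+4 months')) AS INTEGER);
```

208

Adding +4 months to 1996-04-04 gives 1996-08-04.
27 days remain in August 1996 after the 4th (31 − 4).
September 1996: 30 days.
October 1996: 31 days.
November 1996: 30 days.
December 1996: 31 days.
January 1997: 31 days.
Then 28 days into February 1997.
Total: 27 + 30 + 31 + 30 + 31 + 31 + 28 = 208.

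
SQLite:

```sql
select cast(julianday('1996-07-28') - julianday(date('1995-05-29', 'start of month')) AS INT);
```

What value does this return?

454

`start of month` rewinds 1995-05-29 to 1995-05-01.
30 days remain in May 1995 after the 1st (31 − 1).
Full months from June 1995 through June 1996 contribute their day counts.
Then 28 days into July 1996.
Total: 30 + 30 + 31 + 31 + 30 + 31 + 30 + 31 + 31 + 29 + 31 + 30 + 31 + 30 + 28 = 454.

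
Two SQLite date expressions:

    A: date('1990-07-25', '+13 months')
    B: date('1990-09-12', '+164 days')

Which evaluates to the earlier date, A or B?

B

A = 1991-08-25.
B = 1991-02-23.
B is earlier.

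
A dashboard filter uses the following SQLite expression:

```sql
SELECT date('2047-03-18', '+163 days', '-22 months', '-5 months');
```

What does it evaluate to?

Applying '+163 days' to 2047-03-18: counting 163 days forward gives 2047-08-28.
Adding -22 months to 2047-08-28 gives 2045-10-28.
Adding -5 months to 2045-10-28 gives 2045-05-28.

2045-05-28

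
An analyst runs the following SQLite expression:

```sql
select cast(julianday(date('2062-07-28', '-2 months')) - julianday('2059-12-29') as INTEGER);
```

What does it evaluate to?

881

Adding -2 months to 2062-07-28 gives 2062-05-28.
2 days remain in December 2059 after the 29th (31 − 29).
Full months from January 2060 through April 2062 contribute their day counts.
Then 28 days into May 2062.
Total: 2 + 31 + 29 + 31 + 30 + 31 + 30 + 31 + 31 + 30 + 31 + 30 + 31 + 31 + 28 + 31 + 30 + 31 + 30 + 31 + 31 + 30 + 31 + 30 + 31 + 31 + 28 + 31 + 30 + 28 = 881.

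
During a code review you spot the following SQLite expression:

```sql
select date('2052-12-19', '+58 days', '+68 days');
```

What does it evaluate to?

Applying '+58 days' to 2052-12-19: counting 58 days forward gives 2053-02-15.
Applying '+68 days' to 2053-02-15: counting 68 days forward gives 2053-04-24.

2053-04-24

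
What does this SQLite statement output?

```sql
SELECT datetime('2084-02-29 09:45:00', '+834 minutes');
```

2084-02-29 23:39:00

834 minutes = 13h 54m; +834 minutes from 2084-02-29 09:45:00 is 2084-02-29 23:39:00.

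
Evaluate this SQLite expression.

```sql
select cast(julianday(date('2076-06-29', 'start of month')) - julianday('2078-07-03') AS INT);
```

`start of month` rewinds 2076-06-29 to 2076-06-01.
29 days remain in June 2076 after the 1st (30 − 1).
Full months from July 2076 through June 2078 contribute their day counts.
Then 3 days into July 2078.
Total: 29 + 31 + 31 + 30 + 31 + 30 + 31 + 31 + 28 + 31 + 30 + 31 + 30 + 31 + 31 + 30 + 31 + 30 + 31 + 31 + 28 + 31 + 30 + 31 + 30 + 3 = 762.
The subtraction is earlier − later, so the result is −762 → -762.

-762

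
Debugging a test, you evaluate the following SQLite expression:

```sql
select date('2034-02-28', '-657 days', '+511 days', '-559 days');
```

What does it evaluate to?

2032-03-25

Applying '-657 days' to 2034-02-28: counting 657 days back gives 2032-05-12.
Applying '+511 days' to 2032-05-12: counting 511 days forward gives 2033-10-05.
Applying '-559 days' to 2033-10-05: counting 559 days back gives 2032-03-25.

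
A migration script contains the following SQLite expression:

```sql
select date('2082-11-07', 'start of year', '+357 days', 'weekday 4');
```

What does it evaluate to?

2082-12-24

`start of year` rewinds 2082-11-07 to 2082-01-01.
Applying '+357 days' to 2082-01-01: counting 357 days forward gives 2082-12-24.
`weekday 4` advances to the next Thursday; 2082-12-24 is already a Thursday, so it stays at 2082-12-24.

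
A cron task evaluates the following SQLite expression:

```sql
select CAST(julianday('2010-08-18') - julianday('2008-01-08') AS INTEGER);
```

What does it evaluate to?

23 days remain in January 2008 after the 8th (31 − 8).
Full months from February 2008 through July 2010 contribute their day counts.
Then 18 days into August 2010.
Total: 23 + 29 + 31 + 30 + 31 + 30 + 31 + 31 + 30 + 31 + 30 + 31 + 31 + 28 + 31 + 30 + 31 + 30 + 31 + 31 + 30 + 31 + 30 + 31 + 31 + 28 + 31 + 30 + 31 + 30 + 31 + 18 = 953.

953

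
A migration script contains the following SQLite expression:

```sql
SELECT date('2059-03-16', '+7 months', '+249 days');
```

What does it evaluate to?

2060-06-21

Adding +7 months to 2059-03-16 gives 2059-10-16.
Applying '+249 days' to 2059-10-16: counting 249 days forward gives 2060-06-21.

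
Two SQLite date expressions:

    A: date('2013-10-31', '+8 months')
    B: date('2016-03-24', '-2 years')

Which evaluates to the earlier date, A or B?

B

A = 2014-07-01.
B = 2014-03-24.
B is earlier.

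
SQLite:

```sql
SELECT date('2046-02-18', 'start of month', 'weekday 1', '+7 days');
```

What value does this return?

`start of month` rewinds 2046-02-18 to 2046-02-01.
`weekday 1` advances to the next Monday; 2046-02-01 is a Thursday, so it moves forward to 2046-02-05.
Advancing 7 more days within February lands on 2046-02-12.

2046-02-12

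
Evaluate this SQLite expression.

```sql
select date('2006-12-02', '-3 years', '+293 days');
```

Adding -3 years to 2006-12-02 gives 2003-12-02.
Applying '+293 days' to 2003-12-02: counting 293 days forward gives 2004-09-20.

2004-09-20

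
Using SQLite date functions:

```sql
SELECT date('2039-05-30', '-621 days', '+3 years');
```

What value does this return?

2040-09-16

Applying '-621 days' to 2039-05-30: counting 621 days back gives 2037-09-16.
Adding +3 years to 2037-09-16 gives 2040-09-16.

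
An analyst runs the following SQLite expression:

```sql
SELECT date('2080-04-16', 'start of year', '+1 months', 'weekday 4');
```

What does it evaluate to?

2080-02-01

`start of year` rewinds 2080-04-16 to 2080-01-01.
Adding +1 month to 2080-01-01 gives 2080-02-01.
`weekday 4` advances to the next Thursday; 2080-02-01 is already a Thursday, so it stays at 2080-02-01.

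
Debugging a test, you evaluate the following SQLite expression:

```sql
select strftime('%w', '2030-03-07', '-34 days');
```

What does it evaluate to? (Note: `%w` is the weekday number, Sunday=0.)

First apply '-34 days': 2030-03-07 → 2030-02-01.
2030-02-01 is a Friday; with Sunday=0 that is 5.

5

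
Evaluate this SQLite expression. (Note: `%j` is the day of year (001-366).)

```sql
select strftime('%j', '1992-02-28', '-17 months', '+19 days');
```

290

First apply '-17 months', '+19 days': 1992-02-28 → 1990-10-17.
Day-of-year for 1990-10-17: days since 1990-01-01 inclusive = 290, zero-padded to 290.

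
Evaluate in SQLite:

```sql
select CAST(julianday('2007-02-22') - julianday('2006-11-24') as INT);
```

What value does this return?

6 days remain in November 2006 after the 24th (30 − 24).
December 2006: 31 days.
January 2007: 31 days.
Then 22 days into February 2007.
Total: 6 + 31 + 31 + 22 = 90.

90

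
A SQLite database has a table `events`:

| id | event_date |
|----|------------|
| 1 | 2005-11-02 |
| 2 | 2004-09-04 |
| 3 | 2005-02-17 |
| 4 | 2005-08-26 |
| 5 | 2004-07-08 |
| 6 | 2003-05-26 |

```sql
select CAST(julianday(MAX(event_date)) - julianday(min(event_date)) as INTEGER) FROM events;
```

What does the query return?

891

MIN = 2003-05-26, MAX = 2005-11-02.
5 days remain in May 2003 after the 26th (31 − 26).
Full months from June 2003 through October 2005 contribute their day counts.
Then 2 days into November 2005.
Total: 5 + 30 + 31 + 31 + 30 + 31 + 30 + 31 + 31 + 29 + 31 + 30 + 31 + 30 + 31 + 31 + 30 + 31 + 30 + 31 + 31 + 28 + 31 + 30 + 31 + 30 + 31 + 31 + 30 + 31 + 2 = 891.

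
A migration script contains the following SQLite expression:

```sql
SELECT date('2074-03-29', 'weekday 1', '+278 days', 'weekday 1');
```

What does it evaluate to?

`weekday 1` advances to the next Monday; 2074-03-29 is a Thursday, so it moves forward to 2074-04-02.
Applying '+278 days' to 2074-04-02: counting 278 days forward gives 2075-01-05.
`weekday 1` advances to the next Monday; 2075-01-05 is a Saturday, so it moves forward to 2075-01-07.

2075-01-07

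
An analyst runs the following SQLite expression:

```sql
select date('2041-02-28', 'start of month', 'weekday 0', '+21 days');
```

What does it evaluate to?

2041-02-24

`start of month` rewinds 2041-02-28 to 2041-02-01.
`weekday 0` advances to the next Sunday; 2041-02-01 is a Friday, so it moves forward to 2041-02-03.
Advancing 21 more days within February lands on 2041-02-24.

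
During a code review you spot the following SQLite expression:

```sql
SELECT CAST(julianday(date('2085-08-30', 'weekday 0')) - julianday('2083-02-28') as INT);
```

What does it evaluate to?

`weekday 0` advances to the next Sunday; 2085-08-30 is a Thursday, so it moves forward to 2085-09-02.
0 days remain in February 2083 after the 28th (28 − 28).
Full months from March 2083 through August 2085 contribute their day counts.
Then 2 days into September 2085.
Total: 0 + 31 + 30 + 31 + 30 + 31 + 31 + 30 + 31 + 30 + 31 + 31 + 29 + 31 + 30 + 31 + 30 + 31 + 31 + 30 + 31 + 30 + 31 + 31 + 28 + 31 + 30 + 31 + 30 + 31 + 31 + 2 = 917.

917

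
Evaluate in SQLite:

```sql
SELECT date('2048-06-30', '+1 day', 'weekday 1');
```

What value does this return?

June 2048 has 30 days; 0 remain after the 30th, so 1 days reach 2048-07-01.
`weekday 1` advances to the next Monday; 2048-07-01 is a Wednesday, so it moves forward to 2048-07-06.

2048-07-06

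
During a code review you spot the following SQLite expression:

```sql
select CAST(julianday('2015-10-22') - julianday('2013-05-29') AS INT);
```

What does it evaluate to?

876

2 days remain in May 2013 after the 29th (31 − 29).
Full months from June 2013 through September 2015 contribute their day counts.
Then 22 days into October 2015.
Total: 2 + 30 + 31 + 31 + 30 + 31 + 30 + 31 + 31 + 28 + 31 + 30 + 31 + 30 + 31 + 31 + 30 + 31 + 30 + 31 + 31 + 28 + 31 + 30 + 31 + 30 + 31 + 31 + 30 + 22 = 876.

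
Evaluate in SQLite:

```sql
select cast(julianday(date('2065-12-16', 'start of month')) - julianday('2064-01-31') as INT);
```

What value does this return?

670

`start of month` rewinds 2065-12-16 to 2065-12-01.
0 days remain in January 2064 after the 31st (31 − 31).
Full months from February 2064 through November 2065 contribute their day counts.
Then 1 day into December 2065.
Total: 0 + 29 + 31 + 30 + 31 + 30 + 31 + 31 + 30 + 31 + 30 + 31 + 31 + 28 + 31 + 30 + 31 + 30 + 31 + 31 + 30 + 31 + 30 + 1 = 670.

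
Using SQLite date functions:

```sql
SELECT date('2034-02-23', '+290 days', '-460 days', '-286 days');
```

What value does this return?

2032-11-24

Applying '+290 days' to 2034-02-23: counting 290 days forward gives 2034-12-10.
Applying '-460 days' to 2034-12-10: counting 460 days back gives 2033-09-06.
Applying '-286 days' to 2033-09-06: counting 286 days back gives 2032-11-24.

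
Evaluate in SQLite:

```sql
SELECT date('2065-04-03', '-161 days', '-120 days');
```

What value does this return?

Applying '-161 days' to 2065-04-03: counting 161 days back gives 2064-10-24.
Applying '-120 days' to 2064-10-24: counting 120 days back gives 2064-06-26.

2064-06-26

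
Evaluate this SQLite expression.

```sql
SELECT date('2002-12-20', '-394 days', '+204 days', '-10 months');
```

Applying '-394 days' to 2002-12-20: counting 394 days back gives 2001-11-21.
Applying '+204 days' to 2001-11-21: counting 204 days forward gives 2002-06-13.
Adding -10 months to 2002-06-13 gives 2001-08-13.

2001-08-13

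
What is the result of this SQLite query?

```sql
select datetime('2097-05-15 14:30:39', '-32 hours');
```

2097-05-14 06:30:39

-32 hours from 2097-05-15 14:30:39 is 2097-05-14 06:30:39 (crosses midnight).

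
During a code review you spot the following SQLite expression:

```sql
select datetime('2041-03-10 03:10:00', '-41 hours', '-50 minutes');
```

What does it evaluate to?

-41 hours from 2041-03-10 03:10:00 is 2041-03-08 10:10:00 (crosses midnight).
-50 minutes from 2041-03-08 10:10:00 is 2041-03-08 09:20:00.

2041-03-08 09:20:00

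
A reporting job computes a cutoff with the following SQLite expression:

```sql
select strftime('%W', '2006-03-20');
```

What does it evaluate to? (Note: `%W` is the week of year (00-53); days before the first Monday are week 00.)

12

2006-03-20 is a Monday. SQLite's %W counts Mondays since the year started; the result is 12.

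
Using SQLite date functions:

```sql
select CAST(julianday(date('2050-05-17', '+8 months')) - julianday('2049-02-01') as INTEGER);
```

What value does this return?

715

Adding +8 months to 2050-05-17 gives 2051-01-17.
27 days remain in February 2049 after the 1st (28 − 1).
Full months from March 2049 through December 2050 contribute their day counts.
Then 17 days into January 2051.
Total: 27 + 31 + 30 + 31 + 30 + 31 + 31 + 30 + 31 + 30 + 31 + 31 + 28 + 31 + 30 + 31 + 30 + 31 + 31 + 30 + 31 + 30 + 31 + 17 = 715.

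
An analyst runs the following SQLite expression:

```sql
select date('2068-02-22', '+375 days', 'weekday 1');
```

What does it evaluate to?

2069-03-04

Applying '+375 days' to 2068-02-22: counting 375 days forward gives 2069-03-03.
`weekday 1` advances to the next Monday; 2069-03-03 is a Sunday, so it moves forward to 2069-03-04.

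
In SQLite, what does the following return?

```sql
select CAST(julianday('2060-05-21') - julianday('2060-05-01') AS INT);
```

Both dates are in May 2060: 21 − 1 = 20.

20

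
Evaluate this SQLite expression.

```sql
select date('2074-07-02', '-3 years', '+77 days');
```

Adding -3 years to 2074-07-02 gives 2071-07-02.
Applying '+77 days' to 2071-07-02: counting 77 days forward gives 2071-09-17.

2071-09-17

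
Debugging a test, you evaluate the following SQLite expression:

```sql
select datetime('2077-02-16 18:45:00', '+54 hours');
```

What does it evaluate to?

2077-02-19 00:45:00

+54 hours from 2077-02-16 18:45:00 is 2077-02-19 00:45:00 (crosses midnight).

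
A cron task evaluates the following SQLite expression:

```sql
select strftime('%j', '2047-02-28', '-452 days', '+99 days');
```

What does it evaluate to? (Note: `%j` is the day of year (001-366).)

First apply '-452 days', '+99 days': 2047-02-28 → 2046-03-12.
Day-of-year for 2046-03-12: days since 2046-01-01 inclusive = 71, zero-padded to 071.

071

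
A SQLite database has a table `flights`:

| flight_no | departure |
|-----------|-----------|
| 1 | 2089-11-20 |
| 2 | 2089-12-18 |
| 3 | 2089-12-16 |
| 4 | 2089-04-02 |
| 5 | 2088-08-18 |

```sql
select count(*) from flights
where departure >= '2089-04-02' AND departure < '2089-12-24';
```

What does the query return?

Rows in [2089-04-02, 2089-12-24): 2089-11-20, 2089-12-18, 2089-12-16, 2089-04-02 → 4 rows.

4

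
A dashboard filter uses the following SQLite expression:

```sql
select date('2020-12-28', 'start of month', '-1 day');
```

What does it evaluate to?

`start of month` rewinds 2020-12-28 to 2020-12-01.
Going back 1 day from 2020-12-01 reaches 2020-11-30 (last day of November, 30 days).

2020-11-30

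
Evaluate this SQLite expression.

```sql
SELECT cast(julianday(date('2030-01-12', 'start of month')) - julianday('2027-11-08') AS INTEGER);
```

785

`start of month` rewinds 2030-01-12 to 2030-01-01.
22 days remain in November 2027 after the 8th (30 − 8).
Full months from December 2027 through December 2029 contribute their day counts.
Then 1 day into January 2030.
Total: 22 + 31 + 31 + 29 + 31 + 30 + 31 + 30 + 31 + 31 + 30 + 31 + 30 + 31 + 31 + 28 + 31 + 30 + 31 + 30 + 31 + 31 + 30 + 31 + 30 + 31 + 1 = 785.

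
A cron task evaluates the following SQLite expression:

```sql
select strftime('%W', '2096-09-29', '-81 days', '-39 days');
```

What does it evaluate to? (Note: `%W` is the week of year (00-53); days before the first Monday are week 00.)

22

First apply '-81 days', '-39 days': 2096-09-29 → 2096-06-01.
2096-06-01 is a Friday. SQLite's %W counts Mondays since the year started; the result is 22.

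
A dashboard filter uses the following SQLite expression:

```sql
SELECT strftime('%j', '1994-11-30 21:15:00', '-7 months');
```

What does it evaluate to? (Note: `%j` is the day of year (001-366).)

First apply '-7 months': 1994-11-30 21:15:00 → 1994-04-30 21:15:00.
Day-of-year for 1994-04-30: days since 1994-01-01 inclusive = 120, zero-padded to 120.

120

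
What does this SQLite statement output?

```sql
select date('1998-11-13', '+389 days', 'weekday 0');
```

Applying '+389 days' to 1998-11-13: counting 389 days forward gives 1999-12-07.
`weekday 0` advances to the next Sunday; 1999-12-07 is a Tuesday, so it moves forward to 1999-12-12.

1999-12-12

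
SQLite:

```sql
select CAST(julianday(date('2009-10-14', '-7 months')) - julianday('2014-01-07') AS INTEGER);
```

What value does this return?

Adding -7 months to 2009-10-14 gives 2009-03-14.
17 days remain in March 2009 after the 14th (31 − 14).
Full months from April 2009 through December 2013 contribute their day counts.
Then 7 days into January 2014.
Total: 17 + 30 + 31 + 30 + 31 + 31 + 30 + 31 + 30 + 31 + 31 + 28 + 31 + 30 + 31 + 30 + 31 + 31 + 30 + 31 + 30 + 31 + 31 + 28 + 31 + 30 + 31 + 30 + 31 + 31 + 30 + 31 + 30 + 31 + 31 + 29 + 31 + 30 + 31 + 30 + 31 + 31 + 30 + 31 + 30 + 31 + 31 + 28 + 31 + 30 + 31 + 30 + 31 + 31 + 30 + 31 + 30 + 31 + 7 = 1760.
The subtraction is earlier − later, so the result is −1760 → -1760.

-1760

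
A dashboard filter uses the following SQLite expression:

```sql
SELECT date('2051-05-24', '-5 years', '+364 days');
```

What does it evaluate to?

2047-05-23

Adding -5 years to 2051-05-24 gives 2046-05-24.
Applying '+364 days' to 2046-05-24: counting 364 days forward gives 2047-05-23.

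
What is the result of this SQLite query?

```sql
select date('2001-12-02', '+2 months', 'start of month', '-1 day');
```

2002-01-31

Adding +2 months to 2001-12-02 gives 2002-02-02.
`start of month` rewinds 2002-02-02 to 2002-02-01.
Going back 1 day from 2002-02-01 reaches 2002-01-31 (last day of January, 31 days).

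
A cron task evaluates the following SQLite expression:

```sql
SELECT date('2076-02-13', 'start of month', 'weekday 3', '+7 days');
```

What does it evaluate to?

2076-02-12

`start of month` rewinds 2076-02-13 to 2076-02-01.
`weekday 3` advances to the next Wednesday; 2076-02-01 is a Saturday, so it moves forward to 2076-02-05.
Advancing 7 more days within February lands on 2076-02-12.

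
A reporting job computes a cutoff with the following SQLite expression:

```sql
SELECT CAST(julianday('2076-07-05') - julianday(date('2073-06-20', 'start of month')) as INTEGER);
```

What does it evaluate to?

1130

`start of month` rewinds 2073-06-20 to 2073-06-01.
29 days remain in June 2073 after the 1st (30 − 1).
Full months from July 2073 through June 2076 contribute their day counts.
Then 5 days into July 2076.
Total: 29 + 31 + 31 + 30 + 31 + 30 + 31 + 31 + 28 + 31 + 30 + 31 + 30 + 31 + 31 + 30 + 31 + 30 + 31 + 31 + 28 + 31 + 30 + 31 + 30 + 31 + 31 + 30 + 31 + 30 + 31 + 31 + 29 + 31 + 30 + 31 + 30 + 5 = 1130.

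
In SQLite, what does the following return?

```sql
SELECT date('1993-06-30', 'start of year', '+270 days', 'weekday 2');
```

`start of year` rewinds 1993-06-30 to 1993-01-01.
Applying '+270 days' to 1993-01-01: counting 270 days forward gives 1993-09-28.
`weekday 2` advances to the next Tuesday; 1993-09-28 is already a Tuesday, so it stays at 1993-09-28.

1993-09-28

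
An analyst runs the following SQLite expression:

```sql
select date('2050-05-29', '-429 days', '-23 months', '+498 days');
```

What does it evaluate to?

2048-09-05

Applying '-429 days' to 2050-05-29: counting 429 days back gives 2049-03-26.
Adding -23 months to 2049-03-26 gives 2047-04-26.
Applying '+498 days' to 2047-04-26: counting 498 days forward gives 2048-09-05.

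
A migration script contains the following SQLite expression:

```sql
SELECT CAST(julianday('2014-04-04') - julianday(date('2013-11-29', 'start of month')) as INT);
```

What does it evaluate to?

`start of month` rewinds 2013-11-29 to 2013-11-01.
29 days remain in November 2013 after the 1st (30 − 1).
December 2013: 31 days.
January 2014: 31 days.
February 2014: 28 days.
March 2014: 31 days.
Then 4 days into April 2014.
Total: 29 + 31 + 31 + 28 + 31 + 4 = 154.

154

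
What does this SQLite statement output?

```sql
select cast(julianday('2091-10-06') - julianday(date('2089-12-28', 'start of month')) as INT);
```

674

`start of month` rewinds 2089-12-28 to 2089-12-01.
30 days remain in December 2089 after the 1st (31 − 1).
Full months from January 2090 through September 2091 contribute their day counts.
Then 6 days into October 2091.
Total: 30 + 31 + 28 + 31 + 30 + 31 + 30 + 31 + 31 + 30 + 31 + 30 + 31 + 31 + 28 + 31 + 30 + 31 + 30 + 31 + 31 + 30 + 6 = 674.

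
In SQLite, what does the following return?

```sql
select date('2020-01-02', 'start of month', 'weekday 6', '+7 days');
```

`start of month` rewinds 2020-01-02 to 2020-01-01.
`weekday 6` advances to the next Saturday; 2020-01-01 is a Wednesday, so it moves forward to 2020-01-04.
Advancing 7 more days within January lands on 2020-01-11.

2020-01-11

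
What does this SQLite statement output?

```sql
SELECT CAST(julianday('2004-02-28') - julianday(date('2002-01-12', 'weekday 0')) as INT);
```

`weekday 0` advances to the next Sunday; 2002-01-12 is a Saturday, so it moves forward to 2002-01-13.
18 days remain in January 2002 after the 13th (31 − 13).
Full months from February 2002 through January 2004 contribute their day counts.
Then 28 days into February 2004.
Total: 18 + 28 + 31 + 30 + 31 + 30 + 31 + 31 + 30 + 31 + 30 + 31 + 31 + 28 + 31 + 30 + 31 + 30 + 31 + 31 + 30 + 31 + 30 + 31 + 31 + 28 = 776.

776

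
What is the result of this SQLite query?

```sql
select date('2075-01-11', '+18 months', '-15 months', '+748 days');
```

Adding +18 months to 2075-01-11 gives 2076-07-11.
Adding -15 months to 2076-07-11 gives 2075-04-11.
Applying '+748 days' to 2075-04-11: counting 748 days forward gives 2077-04-28.

2077-04-28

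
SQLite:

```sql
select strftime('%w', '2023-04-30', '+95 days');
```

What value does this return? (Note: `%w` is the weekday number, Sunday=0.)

First apply '+95 days': 2023-04-30 → 2023-08-03.
2023-08-03 is a Thursday; with Sunday=0 that is 4.

4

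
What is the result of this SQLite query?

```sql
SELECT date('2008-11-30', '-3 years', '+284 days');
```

Adding -3 years to 2008-11-30 gives 2005-11-30.
Applying '+284 days' to 2005-11-30: counting 284 days forward gives 2006-09-10.

2006-09-10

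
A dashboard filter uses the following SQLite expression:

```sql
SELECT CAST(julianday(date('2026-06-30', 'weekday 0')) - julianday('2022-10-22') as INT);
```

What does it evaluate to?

`weekday 0` advances to the next Sunday; 2026-06-30 is a Tuesday, so it moves forward to 2026-07-05.
9 days remain in October 2022 after the 22nd (31 − 22).
Full months from November 2022 through June 2026 contribute their day counts.
Then 5 days into July 2026.
Total: 9 + 30 + 31 + 31 + 28 + 31 + 30 + 31 + 30 + 31 + 31 + 30 + 31 + 30 + 31 + 31 + 29 + 31 + 30 + 31 + 30 + 31 + 31 + 30 + 31 + 30 + 31 + 31 + 28 + 31 + 30 + 31 + 30 + 31 + 31 + 30 + 31 + 30 + 31 + 31 + 28 + 31 + 30 + 31 + 30 + 5 = 1352.

1352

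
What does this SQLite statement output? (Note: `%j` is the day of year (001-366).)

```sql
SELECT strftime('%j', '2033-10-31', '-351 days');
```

First apply '-351 days': 2033-10-31 → 2032-11-14.
Day-of-year for 2032-11-14: days since 2032-01-01 inclusive = 319, zero-padded to 319.

319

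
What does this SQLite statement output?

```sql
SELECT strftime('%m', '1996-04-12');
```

`%m` extracts the 2-digit month (01-12): 04.

04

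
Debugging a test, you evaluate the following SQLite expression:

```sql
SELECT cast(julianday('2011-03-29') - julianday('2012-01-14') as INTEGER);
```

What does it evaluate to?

-291

2 days remain in March 2011 after the 29th (31 − 29).
Full months from April 2011 through December 2011 contribute their day counts.
Then 14 days into January 2012.
Total: 2 + 30 + 31 + 30 + 31 + 31 + 30 + 31 + 30 + 31 + 14 = 291.
The subtraction is earlier − later, so the result is −291 → -291.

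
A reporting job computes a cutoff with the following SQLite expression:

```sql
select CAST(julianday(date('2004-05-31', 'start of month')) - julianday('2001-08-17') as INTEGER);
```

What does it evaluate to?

`start of month` rewinds 2004-05-31 to 2004-05-01.
14 days remain in August 2001 after the 17th (31 − 17).
Full months from September 2001 through April 2004 contribute their day counts.
Then 1 day into May 2004.
Total: 14 + 30 + 31 + 30 + 31 + 31 + 28 + 31 + 30 + 31 + 30 + 31 + 31 + 30 + 31 + 30 + 31 + 31 + 28 + 31 + 30 + 31 + 30 + 31 + 31 + 30 + 31 + 30 + 31 + 31 + 29 + 31 + 30 + 1 = 988.

988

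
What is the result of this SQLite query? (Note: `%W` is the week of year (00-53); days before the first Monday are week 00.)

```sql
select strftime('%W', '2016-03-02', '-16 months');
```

First apply '-16 months': 2016-03-02 → 2014-11-02.
2014-11-02 is a Sunday. SQLite's %W counts Mondays since the year started; the result is 43.

43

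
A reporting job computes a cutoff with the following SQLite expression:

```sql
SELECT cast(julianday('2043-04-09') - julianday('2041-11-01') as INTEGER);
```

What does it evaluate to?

524

29 days remain in November 2041 after the 1st (30 − 1).
Full months from December 2041 through March 2043 contribute their day counts.
Then 9 days into April 2043.
Total: 29 + 31 + 31 + 28 + 31 + 30 + 31 + 30 + 31 + 31 + 30 + 31 + 30 + 31 + 31 + 28 + 31 + 9 = 524.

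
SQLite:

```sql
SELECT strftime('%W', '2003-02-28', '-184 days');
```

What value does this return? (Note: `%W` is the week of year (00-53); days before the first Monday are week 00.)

First apply '-184 days': 2003-02-28 → 2002-08-28.
2002-08-28 is a Wednesday. SQLite's %W counts Mondays since the year started; the result is 34.

34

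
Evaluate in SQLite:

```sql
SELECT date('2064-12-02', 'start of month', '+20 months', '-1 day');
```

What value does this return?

2066-07-31

`start of month` rewinds 2064-12-02 to 2064-12-01.
Adding +20 months to 2064-12-01 gives 2066-08-01.
Going back 1 day from 2066-08-01 reaches 2066-07-31 (last day of July, 31 days).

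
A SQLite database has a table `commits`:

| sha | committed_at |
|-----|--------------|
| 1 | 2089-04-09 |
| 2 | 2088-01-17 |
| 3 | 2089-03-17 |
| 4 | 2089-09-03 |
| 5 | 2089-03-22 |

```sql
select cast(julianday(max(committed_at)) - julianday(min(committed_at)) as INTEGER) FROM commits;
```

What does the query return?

MIN = 2088-01-17, MAX = 2089-09-03.
14 days remain in January 2088 after the 17th (31 − 17).
Full months from February 2088 through August 2089 contribute their day counts.
Then 3 days into September 2089.
Total: 14 + 29 + 31 + 30 + 31 + 30 + 31 + 31 + 30 + 31 + 30 + 31 + 31 + 28 + 31 + 30 + 31 + 30 + 31 + 31 + 3 = 595.

595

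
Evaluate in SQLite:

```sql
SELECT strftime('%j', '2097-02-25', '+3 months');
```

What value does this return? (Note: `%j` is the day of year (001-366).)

First apply '+3 months': 2097-02-25 → 2097-05-25.
Day-of-year for 2097-05-25: days since 2097-01-01 inclusive = 145, zero-padded to 145.

145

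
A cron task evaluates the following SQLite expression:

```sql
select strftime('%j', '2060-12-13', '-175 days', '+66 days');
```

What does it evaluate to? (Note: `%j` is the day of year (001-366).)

First apply '-175 days', '+66 days': 2060-12-13 → 2060-08-26.
Day-of-year for 2060-08-26: days since 2060-01-01 inclusive = 239, zero-padded to 239.

239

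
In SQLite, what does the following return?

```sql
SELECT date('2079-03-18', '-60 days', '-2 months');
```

2078-11-17

Applying '-60 days' to 2079-03-18: counting 60 days back gives 2079-01-17.
Adding -2 months to 2079-01-17 gives 2078-11-17.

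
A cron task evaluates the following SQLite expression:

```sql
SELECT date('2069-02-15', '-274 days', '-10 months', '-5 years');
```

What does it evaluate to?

2062-07-17

Applying '-274 days' to 2069-02-15: counting 274 days back gives 2068-05-17.
Adding -10 months to 2068-05-17 gives 2067-07-17.
Adding -5 years to 2067-07-17 gives 2062-07-17.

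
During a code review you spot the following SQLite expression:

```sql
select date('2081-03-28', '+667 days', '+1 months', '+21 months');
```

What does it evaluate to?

Applying '+667 days' to 2081-03-28: counting 667 days forward gives 2083-01-24.
Adding +1 month to 2083-01-24 gives 2083-02-24.
Adding +21 months to 2083-02-24 gives 2084-11-24.

2084-11-24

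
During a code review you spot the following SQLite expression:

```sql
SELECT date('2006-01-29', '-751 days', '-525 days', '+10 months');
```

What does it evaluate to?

2003-06-02

Applying '-751 days' to 2006-01-29: counting 751 days back gives 2004-01-09.
Applying '-525 days' to 2004-01-09: counting 525 days back gives 2002-08-02.
Adding +10 months to 2002-08-02 gives 2003-06-02.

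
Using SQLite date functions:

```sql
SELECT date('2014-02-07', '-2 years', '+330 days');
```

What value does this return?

2013-01-02

Adding -2 years to 2014-02-07 gives 2012-02-07.
Applying '+330 days' to 2012-02-07: counting 330 days forward gives 2013-01-02.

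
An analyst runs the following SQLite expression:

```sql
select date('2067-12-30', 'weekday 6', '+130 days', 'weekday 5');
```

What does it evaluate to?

2068-05-11

`weekday 6` advances to the next Saturday; 2067-12-30 is a Friday, so it moves forward to 2067-12-31.
Applying '+130 days' to 2067-12-31: counting 130 days forward gives 2068-05-09.
`weekday 5` advances to the next Friday; 2068-05-09 is a Wednesday, so it moves forward to 2068-05-11.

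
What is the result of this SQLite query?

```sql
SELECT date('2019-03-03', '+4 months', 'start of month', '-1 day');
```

2019-06-30

Adding +4 months to 2019-03-03 gives 2019-07-03.
`start of month` rewinds 2019-07-03 to 2019-07-01.
Going back 1 day from 2019-07-01 reaches 2019-06-30 (last day of June, 30 days).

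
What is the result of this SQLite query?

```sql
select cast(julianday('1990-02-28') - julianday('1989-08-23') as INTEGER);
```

8 days remain in August 1989 after the 23rd (31 − 23).
September 1989: 30 days.
October 1989: 31 days.
November 1989: 30 days.
December 1989: 31 days.
January 1990: 31 days.
Then 28 days into February 1990.
Total: 8 + 30 + 31 + 30 + 31 + 31 + 28 = 189.

189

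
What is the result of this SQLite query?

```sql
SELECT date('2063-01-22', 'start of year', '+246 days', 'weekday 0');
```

2063-09-09

`start of year` rewinds 2063-01-22 to 2063-01-01.
Applying '+246 days' to 2063-01-01: counting 246 days forward gives 2063-09-04.
`weekday 0` advances to the next Sunday; 2063-09-04 is a Tuesday, so it moves forward to 2063-09-09.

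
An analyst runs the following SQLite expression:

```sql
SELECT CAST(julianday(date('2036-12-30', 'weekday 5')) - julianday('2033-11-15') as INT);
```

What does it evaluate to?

`weekday 5` advances to the next Friday; 2036-12-30 is a Tuesday, so it moves forward to 2037-01-02.
15 days remain in November 2033 after the 15th (30 − 15).
Full months from December 2033 through December 2036 contribute their day counts.
Then 2 days into January 2037.
Total: 15 + 31 + 31 + 28 + 31 + 30 + 31 + 30 + 31 + 31 + 30 + 31 + 30 + 31 + 31 + 28 + 31 + 30 + 31 + 30 + 31 + 31 + 30 + 31 + 30 + 31 + 31 + 29 + 31 + 30 + 31 + 30 + 31 + 31 + 30 + 31 + 30 + 31 + 2 = 1144.

1144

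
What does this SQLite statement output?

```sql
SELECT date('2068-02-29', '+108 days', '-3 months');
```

Applying '+108 days' to 2068-02-29: counting 108 days forward gives 2068-06-16.
Adding -3 months to 2068-06-16 gives 2068-03-16.

2068-03-16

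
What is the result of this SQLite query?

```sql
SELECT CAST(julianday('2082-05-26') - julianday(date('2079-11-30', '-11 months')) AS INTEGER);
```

1243

Adding -11 months to 2079-11-30 gives 2078-12-30.
1 day remains in December 2078 after the 30th (31 − 30).
Full months from January 2079 through April 2082 contribute their day counts.
Then 26 days into May 2082.
Total: 1 + 31 + 28 + 31 + 30 + 31 + 30 + 31 + 31 + 30 + 31 + 30 + 31 + 31 + 29 + 31 + 30 + 31 + 30 + 31 + 31 + 30 + 31 + 30 + 31 + 31 + 28 + 31 + 30 + 31 + 30 + 31 + 31 + 30 + 31 + 30 + 31 + 31 + 28 + 31 + 30 + 26 = 1243.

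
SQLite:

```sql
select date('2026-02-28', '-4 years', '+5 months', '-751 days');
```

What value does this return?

2020-07-07

Adding -4 years to 2026-02-28 gives 2022-02-28.
Adding +5 months to 2022-02-28 gives 2022-07-28.
Applying '-751 days' to 2022-07-28: counting 751 days back gives 2020-07-07.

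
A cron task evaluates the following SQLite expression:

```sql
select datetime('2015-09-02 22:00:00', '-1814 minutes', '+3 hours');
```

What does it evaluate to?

1814 minutes = 30h 14m; -1814 minutes from 2015-09-02 22:00:00 is 2015-09-01 15:46:00 (crosses midnight).
+3 hours from 2015-09-01 15:46:00 is 2015-09-01 18:46:00.

2015-09-01 18:46:00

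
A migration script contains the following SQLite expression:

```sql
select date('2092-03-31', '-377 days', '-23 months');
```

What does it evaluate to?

2089-04-20

Applying '-377 days' to 2092-03-31: counting 377 days back gives 2091-03-20.
Adding -23 months to 2091-03-20 gives 2089-04-20.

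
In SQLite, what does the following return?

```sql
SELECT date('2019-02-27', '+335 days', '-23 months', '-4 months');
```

Applying '+335 days' to 2019-02-27: counting 335 days forward gives 2020-01-28.
Adding -23 months to 2020-01-28 gives 2018-02-28.
Adding -4 months to 2018-02-28 gives 2017-10-28.

2017-10-28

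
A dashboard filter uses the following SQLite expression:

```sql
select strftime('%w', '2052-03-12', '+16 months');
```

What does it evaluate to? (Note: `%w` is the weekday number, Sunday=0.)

6

First apply '+16 months': 2052-03-12 → 2053-07-12.
2053-07-12 is a Saturday; with Sunday=0 that is 6.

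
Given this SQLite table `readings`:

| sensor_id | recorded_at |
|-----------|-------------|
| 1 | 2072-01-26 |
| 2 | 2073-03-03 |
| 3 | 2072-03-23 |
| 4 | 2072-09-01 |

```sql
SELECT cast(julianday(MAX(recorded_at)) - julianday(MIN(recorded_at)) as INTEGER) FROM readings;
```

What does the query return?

MIN = 2072-01-26, MAX = 2073-03-03.
5 days remain in January 2072 after the 26th (31 − 26).
Full months from February 2072 through February 2073 contribute their day counts.
Then 3 days into March 2073.
Total: 5 + 29 + 31 + 30 + 31 + 30 + 31 + 31 + 30 + 31 + 30 + 31 + 31 + 28 + 3 = 402.

402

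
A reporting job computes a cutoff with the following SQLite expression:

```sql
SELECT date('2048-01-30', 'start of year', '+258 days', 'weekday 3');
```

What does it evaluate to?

`start of year` rewinds 2048-01-30 to 2048-01-01.
Applying '+258 days' to 2048-01-01: counting 258 days forward gives 2048-09-15.
`weekday 3` advances to the next Wednesday; 2048-09-15 is a Tuesday, so it moves forward to 2048-09-16.

2048-09-16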